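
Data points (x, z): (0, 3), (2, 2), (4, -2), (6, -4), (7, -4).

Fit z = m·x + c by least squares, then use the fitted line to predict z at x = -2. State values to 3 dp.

Setting ∂/∂m … = 0 gives: 105·m + 19·c = -56;  19·m + 5·c = -5.
(Σx·x = 105, Σx = 19, Σ1 = 5, Σx·z = -56, Σz = -5.)
Δ = 105·5 − 19² = 164.
m = ((-56)·5 − 19·(-5))/164 = -185/164; c = (105·(-5) − 19·(-56))/164 = 539/164.
At x = -2: ẑ = (-185/164)·(-2) + (539/164)·(1) = 909/164.

ẑ = 5.543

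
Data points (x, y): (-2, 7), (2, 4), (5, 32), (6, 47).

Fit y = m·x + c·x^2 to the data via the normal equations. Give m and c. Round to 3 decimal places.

Forming MᵀM = [[69, 341]; [341, 1953]] and Mᵀy = [436, 2536]ᵀ gives MᵀM·[m, c]ᵀ = Mᵀy.
Determinant 69·1953 − 341² = 18476.
m = (436·1953 − 341·2536)/18476 = -107/149; c = (69·2536 − 341·436)/18476 = 6577/4619.

m = -0.718, c = 1.424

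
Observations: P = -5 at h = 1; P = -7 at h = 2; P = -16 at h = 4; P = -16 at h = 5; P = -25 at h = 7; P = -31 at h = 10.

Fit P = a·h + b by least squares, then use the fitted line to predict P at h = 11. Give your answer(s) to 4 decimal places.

P̂ = -35.1854

MᵀM·[a, b]ᵀ = MᵀP reads: 195·a + 29·b = -648;  29·a + 6·b = -100.
Δ = 195·6 − 29² = 329.
a = ((-648)·6 − 29·(-100))/329 = -988/329; b = (195·(-100) − 29·(-648))/329 = -708/329.
At h = 11: P̂ = (-988/329)·(11) + (-708/329)·(1) = -11576/329.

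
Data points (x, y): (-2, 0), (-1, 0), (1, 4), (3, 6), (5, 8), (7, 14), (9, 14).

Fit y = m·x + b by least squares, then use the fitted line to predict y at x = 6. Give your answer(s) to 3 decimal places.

ŷ = 10.578

AᵀA·[m, b]ᵀ = Aᵀy reads: 170·m + 22·b = 286;  22·m + 7·b = 46.
Determinant 170·7 − 22² = 706.
m = (286·7 − 22·46)/706 = 495/353; b = (170·46 − 22·286)/706 = 764/353.
At x = 6: ŷ = (495/353)·(6) + (764/353)·(1) = 3734/353.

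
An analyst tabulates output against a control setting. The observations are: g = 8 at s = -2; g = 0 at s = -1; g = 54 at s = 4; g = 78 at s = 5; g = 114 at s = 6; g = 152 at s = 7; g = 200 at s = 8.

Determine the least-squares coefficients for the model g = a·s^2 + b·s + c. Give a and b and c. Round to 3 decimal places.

a = 2.940, b = 1.472, c = -1.017

The normal equations are: 8691·a + 1251·b + 195·c = 27198;  1251·a + 195·b + 27·c = 3938;  195·a + 27·b + 7·c = 606.
(Σs^2·s^2 = 8691, Σs^2·s = 1251, Σs^2 = 195, Σs·s = 195, Σs = 27, Σ1 = 7, Σs^2·g = 27198, Σs·g = 3938, Σg = 606.)
Row-reducing yields a = 6751/2296, b = 10141/6888, c = -1167/1148.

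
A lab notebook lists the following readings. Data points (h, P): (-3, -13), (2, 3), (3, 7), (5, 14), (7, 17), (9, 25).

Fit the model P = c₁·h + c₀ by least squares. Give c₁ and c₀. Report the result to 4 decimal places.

c₁ = 3.1163, c₀ = -3.1126

The normal system XᵀX·[c₁, c₀]ᵀ = XᵀP is [[177, 23]; [23, 6]]·[c₁, c₀]ᵀ = [480, 53]ᵀ.
Determinant 177·6 − 23² = 533.
c₁ = (480·6 − 23·53)/533 = 1661/533; c₀ = (177·53 − 23·480)/533 = -1659/533.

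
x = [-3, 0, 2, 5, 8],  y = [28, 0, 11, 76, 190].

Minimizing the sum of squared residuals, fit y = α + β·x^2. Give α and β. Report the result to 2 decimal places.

MᵀM·[α, β]ᵀ = Mᵀy reads: 5·α + 102·β = 305;  102·α + 4818·β = 14356.
(Σ1 = 5, Σx^2 = 102, Σx^2·x^2 = 4818, Σy = 305, Σx^2·y = 14356.)
det = 5·4818 − 102² = 13686.
α = (305·4818 − 102·14356)/13686 = 863/2281; β = (5·14356 − 102·305)/13686 = 20335/6843.

α = 0.38, β = 2.97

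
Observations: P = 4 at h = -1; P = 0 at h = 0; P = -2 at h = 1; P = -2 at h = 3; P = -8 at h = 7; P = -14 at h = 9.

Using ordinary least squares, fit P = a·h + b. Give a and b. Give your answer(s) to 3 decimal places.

a = -1.538, b = 1.204

The normal system AᵀA·[a, b]ᵀ = AᵀP is [[141, 19]; [19, 6]]·[a, b]ᵀ = [-194, -22]ᵀ.
Determinant 141·6 − 19² = 485.
a = ((-194)·6 − 19·(-22))/485 = -746/485; b = (141·(-22) − 19·(-194))/485 = 584/485.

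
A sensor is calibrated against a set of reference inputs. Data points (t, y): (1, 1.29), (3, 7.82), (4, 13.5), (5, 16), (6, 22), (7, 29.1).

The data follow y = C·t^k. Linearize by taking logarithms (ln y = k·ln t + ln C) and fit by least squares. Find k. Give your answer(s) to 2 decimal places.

With ln yᵢ as the transformed response and ln tᵢ as the regressor:
Over the data: Σln t = 7.8320, Σ(ln t)² = 12.7160, Σln y = 14.1484, Σln t·ln y = 22.4275.
Normal system: [[12.7160, 7.8320]; [7.8320, 6]]·[k, ln C]ᵀ = [22.4275, 14.1484]ᵀ.
Solving (det = 14.9557): k = 1.58832, ln C = 0.28477.

k = 1.59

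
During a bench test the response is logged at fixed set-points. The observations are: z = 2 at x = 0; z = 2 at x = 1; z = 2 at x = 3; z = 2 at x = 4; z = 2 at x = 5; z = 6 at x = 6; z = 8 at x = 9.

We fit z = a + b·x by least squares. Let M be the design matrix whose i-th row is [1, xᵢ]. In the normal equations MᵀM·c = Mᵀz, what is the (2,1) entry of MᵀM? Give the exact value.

Row 2 ↔ basis x, column 1 ↔ basis 1, so (MᵀM)_{2,1} = Σᵢ x = (0)·(1) + (1)·(1) + (3)·(1) + (4)·(1) + (5)·(1) + (6)·(1) + (9)·(1) = 28.

28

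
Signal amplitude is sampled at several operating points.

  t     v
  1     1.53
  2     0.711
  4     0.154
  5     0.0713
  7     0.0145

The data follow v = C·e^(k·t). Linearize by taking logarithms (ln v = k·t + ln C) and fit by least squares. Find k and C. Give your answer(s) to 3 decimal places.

k = -0.775, C = 3.361

Linearized form: ln v = k·t + ln C. From the 5 transformed points,
Σt = 19.0000, Σ(t)² = 95.0000, Σln v = -8.6611, Σt·ln v = -50.5796.
Normal system: [[95.0000, 19.0000]; [19.0000, 5]]·[k, ln C]ᵀ = [-50.5796, -8.6611]ᵀ.
Slope k = (n·Σt·ln v − Σt·Σln v)/(n·Σ(t)² − (Σt)²) = (5·-50.5796 − 19.0000·-8.6611)/114.0000 = -0.77489; ln C = (Σln v − k·Σt)/n = 1.21237, so C = exp(1.21237) = 3.36145.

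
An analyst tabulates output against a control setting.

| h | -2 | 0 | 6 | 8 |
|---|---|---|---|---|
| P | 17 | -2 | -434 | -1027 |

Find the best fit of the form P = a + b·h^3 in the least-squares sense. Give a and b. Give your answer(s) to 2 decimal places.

Forming AᵀA = [[4, 720]; [720, 308864]] and AᵀP = [-1446, -619704]ᵀ gives AᵀA·[a, b]ᵀ = AᵀP.
Determinant 4·308864 − 720² = 717056.
a = ((-1446)·308864 − 720·(-619704))/717056 = -3363/5602; b = (4·(-619704) − 720·(-1446))/717056 = -5616/2801.

a = -0.60, b = -2.00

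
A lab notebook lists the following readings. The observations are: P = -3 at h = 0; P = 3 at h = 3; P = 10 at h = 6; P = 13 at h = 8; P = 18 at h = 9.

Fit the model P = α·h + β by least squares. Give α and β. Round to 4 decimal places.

From the data, Σh·h = 190, Σh = 26, Σ1 = 5.
Right-hand side: Σh·P = 335, ΣP = 41.
Normal equations: [[190, 26]; [26, 5]]·[α, β]ᵀ = [335, 41]ᵀ.
Eliminating β: 5·(row 1) − 26·(row 2) gives 274·α = 5·335 − 26·41 = 609, so α = 609/274.
Then β = (41 − 26·(609/274))/5 = -460/137.

α = 2.2226, β = -3.3577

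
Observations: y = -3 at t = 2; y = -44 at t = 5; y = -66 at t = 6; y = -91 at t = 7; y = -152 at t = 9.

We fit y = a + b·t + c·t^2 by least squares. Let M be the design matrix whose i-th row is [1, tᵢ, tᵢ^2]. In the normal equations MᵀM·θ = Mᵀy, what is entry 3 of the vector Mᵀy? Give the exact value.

-20259

Entry 3 ↔ basis t^2, so (Mᵀy)_{3} = Σᵢ (t^2)·yᵢ = (4)·(-3) + (25)·(-44) + (36)·(-66) + (49)·(-91) + (81)·(-152) = -20259.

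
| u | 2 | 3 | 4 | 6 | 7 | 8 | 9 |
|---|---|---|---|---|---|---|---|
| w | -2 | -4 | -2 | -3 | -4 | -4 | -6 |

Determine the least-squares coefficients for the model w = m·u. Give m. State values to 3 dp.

Compute the Gram sums: Σu·u = 259.
And Σu·w = -156.
AᵀA·[m]ᵀ = Aᵀw becomes [[259]]·[m]ᵀ = [-156]ᵀ.
m = (-156)/259 = -0.602317.

m = -0.602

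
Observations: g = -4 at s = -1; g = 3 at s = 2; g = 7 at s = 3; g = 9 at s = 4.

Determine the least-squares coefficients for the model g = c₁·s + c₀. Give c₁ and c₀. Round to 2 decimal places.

Setting ∂/∂c₁ … = 0 gives: 30·c₁ + 8·c₀ = 67;  8·c₁ + 4·c₀ = 15.
(Σs·s = 30, Σs = 8, Σ1 = 4, Σs·g = 67, Σg = 15.)
Δ = 30·4 − 8² = 56.
c₁ = (67·4 − 8·15)/56 = 37/14; c₀ = (30·15 − 8·67)/56 = -43/28.

c₁ = 2.64, c₀ = -1.54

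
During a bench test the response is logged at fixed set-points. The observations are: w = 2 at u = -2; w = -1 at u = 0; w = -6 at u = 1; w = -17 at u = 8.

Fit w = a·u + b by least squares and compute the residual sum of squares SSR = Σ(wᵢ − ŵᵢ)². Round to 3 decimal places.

Sums needed: Σu·u = 69, Σu = 7, Σ1 = 4.
For Aᵀw: Σu·w = -146, Σw = -22.
det = 69·4 − 7² = 227.
a = ((-146)·4 − 7·(-22))/227 = -430/227; b = (69·(-22) − 7·(-146))/227 = -496/227.
Residuals: 90/227, 269/227, -436/227, 77/227; SSR = 1218/227.

SSR = 5.366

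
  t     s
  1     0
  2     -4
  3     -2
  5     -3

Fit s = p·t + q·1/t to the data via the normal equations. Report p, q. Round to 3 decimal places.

From the data, Σt·t = 39, Σt·1/t = 4, Σ1/t·1/t = 1261/900.
For Aᵀs: Σt·s = -29, Σ1/t·s = -49/15.
AᵀA·[p, q]ᵀ = Aᵀs becomes [[39, 4]; [4, 1261/900]]·[p, q]ᵀ = [-29, -49/15]ᵀ.
Determinant 39·(1261/900) − 4² = 11593/300.
p = ((-29)·(1261/900) − 4·(-49/15))/(11593/300) = -24809/34779; q = (39·(-49/15) − 4·(-29))/(11593/300) = -3420/11593.

p = -0.713, q = -0.295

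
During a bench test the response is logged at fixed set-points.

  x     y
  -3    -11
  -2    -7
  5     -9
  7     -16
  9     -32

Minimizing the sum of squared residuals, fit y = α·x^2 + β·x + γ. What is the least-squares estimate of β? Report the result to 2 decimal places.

β = 1.42

Normal-equation sums: Σx^2·x^2 = 9684, Σx^2·x = 1162, Σx^2 = 168, Σx·x = 168, Σx = 16, Σ1 = 5.
For Aᵀy: Σx^2·y = -3728, Σx·y = -398, Σy = -75.
Normal equations: [[9684, 1162, 168]; [1162, 168, 16]; [168, 16, 5]]·[α, β, γ]ᵀ = [-3728, -398, -75]ᵀ.
Inverting the 3×3 Gram matrix, [α, β, γ]ᵀ = [-53049/102379, 145102/102379, -217565/102379]ᵀ.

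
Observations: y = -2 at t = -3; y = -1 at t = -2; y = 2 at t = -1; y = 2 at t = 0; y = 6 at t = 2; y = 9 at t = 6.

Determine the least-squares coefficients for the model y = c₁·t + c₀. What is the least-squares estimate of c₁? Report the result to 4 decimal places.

Sums needed: Σt·t = 54, Σt = 2, Σ1 = 6.
For Mᵀy: Σt·y = 72, Σy = 16.
Normal equations: [[54, 2]; [2, 6]]·[c₁, c₀]ᵀ = [72, 16]ᵀ.
Eliminating c₀: 6·(row 1) − 2·(row 2) gives 320·c₁ = 6·72 − 2·16 = 400, so c₁ = 5/4.
Then c₀ = (16 − 2·(5/4))/6 = 9/4.

c₁ = 1.2500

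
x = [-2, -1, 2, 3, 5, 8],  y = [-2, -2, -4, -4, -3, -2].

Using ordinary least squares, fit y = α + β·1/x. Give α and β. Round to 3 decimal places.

α = -2.908, β = -1.306

The normal equations are: 6·α + (-41/120)·β = -17;  (-41/120)·α + (24001/14400)·β = -71/60.
det = 6·(24001/14400) − (-41/120)² = 5693/576.
α = ((-17)·(24001/14400) − (-41/120)·(-71/60))/(5693/576) = -413839/142325; β = (6·(-71/60) − (-41/120)·(-17))/(5693/576) = -37176/28465.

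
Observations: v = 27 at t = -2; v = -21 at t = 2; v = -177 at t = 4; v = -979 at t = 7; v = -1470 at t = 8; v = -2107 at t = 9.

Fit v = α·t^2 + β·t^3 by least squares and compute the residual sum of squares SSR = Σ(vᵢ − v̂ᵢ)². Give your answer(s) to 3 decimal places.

Compute the Gram sums: Σt^2·t^2 = 13346, Σt^2·t^3 = 109648, Σt^3·t^3 = 915458.
Moment sums: Σt^2·v = -315526, Σt^3·v = -2636152.
Normal equations: [[13346, 109648]; [109648, 915458]]·[α, β]ᵀ = [-315526, -2636152]ᵀ.
Δ = 13346·915458 − 109648² = 195018564.
α = ((-315526)·915458 − 109648·(-2636152))/195018564 = 3807569/3750357; β = (13346·(-2636152) − 109648·(-315526))/195018564 = -11255572/3750357.
Residuals: -4015213/3750357, -1314399/1250119, -336745/288489, 2490812/3750357, 2047886/1250119, -1701100/1250119; SSR = 2478271/288489.

SSR = 8.591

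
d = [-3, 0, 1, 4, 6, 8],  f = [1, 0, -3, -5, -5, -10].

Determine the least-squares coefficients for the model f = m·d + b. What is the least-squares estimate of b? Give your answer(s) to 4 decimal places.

Normal-equation sums: Σd·d = 126, Σd = 16, Σ1 = 6.
Moment sums: Σd·f = -136, Σf = -22.
Normal equations: [[126, 16]; [16, 6]]·[m, b]ᵀ = [-136, -22]ᵀ.
det = 126·6 − 16² = 500.
m = ((-136)·6 − 16·(-22))/500 = -116/125; b = (126·(-22) − 16·(-136))/500 = -149/125.

b = -1.1920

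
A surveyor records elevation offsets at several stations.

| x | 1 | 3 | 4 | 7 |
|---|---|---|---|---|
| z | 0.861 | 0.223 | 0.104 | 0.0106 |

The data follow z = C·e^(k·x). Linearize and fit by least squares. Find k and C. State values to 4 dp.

Let Y = ln z. Fitting Y = k·x + ln C by least squares:
AᵀA = [[75.0000, 15.0000]; [15.0000, 4]], rhs = [-45.5332, -8.4605]ᵀ  (here Σx = 15.0000, Σ(x)² = 75.0000, Σln z = -8.4605, Σx·ln z = -45.5332).
Slope k = (n·Σx·ln z − Σx·Σln z)/(n·Σ(x)² − (Σx)²) = (4·-45.5332 − 15.0000·-8.4605)/75.0000 = -0.73633; ln C = (Σln z − k·Σx)/n = 0.64613, so C = exp(0.64613) = 1.90813.

k = -0.7363, C = 1.9081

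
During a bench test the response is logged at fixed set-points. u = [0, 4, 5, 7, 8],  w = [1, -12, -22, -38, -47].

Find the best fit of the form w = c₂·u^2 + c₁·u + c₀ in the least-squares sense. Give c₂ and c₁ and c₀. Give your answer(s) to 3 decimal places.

Sums needed: Σu^2·u^2 = 7378, Σu^2·u = 1044, Σu^2 = 154, Σu·u = 154, Σu = 24, Σ1 = 5.
Right-hand side: Σu^2·w = -5612, Σu·w = -800, Σw = -118.
Solving the 3×3 system (Gaussian elimination) gives c₂ = -6912/11659, c₁ = -15896/11659, c₀ = 14038/11659.

c₂ = -0.593, c₁ = -1.363, c₀ = 1.204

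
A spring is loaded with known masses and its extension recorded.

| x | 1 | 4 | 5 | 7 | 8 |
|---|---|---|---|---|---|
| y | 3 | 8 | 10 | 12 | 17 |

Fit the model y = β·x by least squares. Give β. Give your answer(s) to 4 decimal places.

β = 1.9677

With design matrix A, AᵀA = [[155]] and Aᵀy = [305]ᵀ.
β = 305/155 = 1.96774.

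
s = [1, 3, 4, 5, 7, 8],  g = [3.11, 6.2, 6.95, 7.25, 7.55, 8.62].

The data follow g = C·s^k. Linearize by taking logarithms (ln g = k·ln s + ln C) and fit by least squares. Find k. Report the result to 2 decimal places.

k = 0.47

Linearized form: ln g = k·ln s + ln C. From the 6 transformed points,
AᵀA = [[13.8297, 8.1197]; [8.1197, 6]], rhs = [16.2935, 11.0545]ᵀ  (here Σln s = 8.1197, Σ(ln s)² = 13.8297, Σln g = 11.0545, Σln s·ln g = 16.2935).
Solving (det = 17.0487): k = 0.46932, ln C = 1.20730.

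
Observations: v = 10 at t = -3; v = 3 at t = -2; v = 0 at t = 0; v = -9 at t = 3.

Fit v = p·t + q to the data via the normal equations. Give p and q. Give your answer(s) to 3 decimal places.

Forming AᵀA = [[22, -2]; [-2, 4]] and Aᵀv = [-63, 4]ᵀ gives AᵀA·[p, q]ᵀ = Aᵀv.
Eliminating q: 4·(row 1) − (-2)·(row 2) gives 84·p = 4·(-63) − (-2)·4 = -244, so p = -61/21.
Then q = (4 − (-2)·(-61/21))/4 = -19/42.

p = -2.905, q = -0.452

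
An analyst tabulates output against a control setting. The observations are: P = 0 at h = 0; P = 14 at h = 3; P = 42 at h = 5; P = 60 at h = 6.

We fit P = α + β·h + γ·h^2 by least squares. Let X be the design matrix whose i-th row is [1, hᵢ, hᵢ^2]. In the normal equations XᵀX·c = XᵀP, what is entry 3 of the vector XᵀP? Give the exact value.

3336

Entry 3 ↔ basis h^2, so (XᵀP)_{3} = Σᵢ (h^2)·Pᵢ = (0)·(0) + (9)·(14) + (25)·(42) + (36)·(60) = 3336.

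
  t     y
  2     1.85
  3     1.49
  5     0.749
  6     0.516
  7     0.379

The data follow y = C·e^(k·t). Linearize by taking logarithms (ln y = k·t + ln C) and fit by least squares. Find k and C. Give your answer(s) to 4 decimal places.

Taking logs, ln y = k·t + ln C, so regress ln y on t.
Σt = 23.0000, Σ(t)² = 123.0000, Σln y = -0.9069, Σt·ln y = -9.7798.
Equations: 123.0000·k + 23.0000·ln C = -9.7798;  23.0000·k + 5·ln C = -0.9069.
Slope k = (n·Σt·ln y − Σt·Σln y)/(n·Σ(t)² − (Σt)²) = (5·-9.7798 − 23.0000·-0.9069)/86.0000 = -0.32604; ln C = (Σln y − k·Σt)/n = 1.31842, so C = exp(1.31842) = 3.73751.

k = -0.3260, C = 3.7375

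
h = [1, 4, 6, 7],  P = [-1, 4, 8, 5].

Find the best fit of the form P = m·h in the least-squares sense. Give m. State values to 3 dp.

MᵀM·[m]ᵀ = MᵀP reads: 102·m = 98.
(Σh·h = 102, Σh·P = 98.)
Hence m = 98 / 102 ≈ 0.960784.

m = 0.961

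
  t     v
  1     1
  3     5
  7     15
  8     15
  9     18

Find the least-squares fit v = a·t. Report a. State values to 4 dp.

Forming AᵀA = [[204]] and Aᵀv = [403]ᵀ gives AᵀA·[a]ᵀ = Aᵀv.
Hence a = 403 / 204 ≈ 1.97549.

a = 1.9755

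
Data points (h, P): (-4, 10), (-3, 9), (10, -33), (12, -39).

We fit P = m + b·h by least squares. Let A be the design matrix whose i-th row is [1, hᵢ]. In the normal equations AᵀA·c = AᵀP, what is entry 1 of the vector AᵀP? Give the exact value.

-53

Entry 1 ↔ basis 1, so (AᵀP)_{1} = Σᵢ Pᵢ = (1)·(10) + (1)·(9) + (1)·(-33) + (1)·(-39) = -53.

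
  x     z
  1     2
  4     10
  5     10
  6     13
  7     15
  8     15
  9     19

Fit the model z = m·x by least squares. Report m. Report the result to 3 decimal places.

m = 2.081

MᵀM·[m]ᵀ = Mᵀz reads: 272·m = 566.
Hence m = 566 / 272 ≈ 2.08088.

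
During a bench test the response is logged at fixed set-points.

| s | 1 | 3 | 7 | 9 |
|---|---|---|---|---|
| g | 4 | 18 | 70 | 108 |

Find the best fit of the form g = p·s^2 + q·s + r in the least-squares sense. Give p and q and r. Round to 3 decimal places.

p = 1.000, q = 3.000, r = 0.000

Compute the Gram sums: Σs^2·s^2 = 9044, Σs^2·s = 1100, Σs^2 = 140, Σs·s = 140, Σs = 20, Σ1 = 4.
And Σs^2·g = 12344, Σs·g = 1520, Σg = 200.
Normal equations: [[9044, 1100, 140]; [1100, 140, 20]; [140, 20, 4]]·[p, q, r]ᵀ = [12344, 1520, 200]ᵀ.
Row-reducing yields p = 1, q = 3, r = 0.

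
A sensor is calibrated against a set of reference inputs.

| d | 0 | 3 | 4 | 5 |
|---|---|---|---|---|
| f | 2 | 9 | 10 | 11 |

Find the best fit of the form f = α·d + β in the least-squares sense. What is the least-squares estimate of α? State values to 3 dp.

α = 1.857

The normal system MᵀM·[α, β]ᵀ = Mᵀf is [[50, 12]; [12, 4]]·[α, β]ᵀ = [122, 32]ᵀ.
det = 50·4 − 12² = 56.
α = (122·4 − 12·32)/56 = 13/7; β = (50·32 − 12·122)/56 = 17/7.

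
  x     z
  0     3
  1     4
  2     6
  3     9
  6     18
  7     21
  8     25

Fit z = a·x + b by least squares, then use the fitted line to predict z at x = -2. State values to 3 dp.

Normal-equation sums: Σx·x = 163, Σx = 27, Σ1 = 7.
Right-hand side: Σx·z = 498, Σz = 86.
Determinant 163·7 − 27² = 412.
a = (498·7 − 27·86)/412 = 291/103; b = (163·86 − 27·498)/412 = 143/103.
At x = -2: ẑ = (291/103)·(-2) + (143/103)·(1) = -439/103.

ẑ = -4.262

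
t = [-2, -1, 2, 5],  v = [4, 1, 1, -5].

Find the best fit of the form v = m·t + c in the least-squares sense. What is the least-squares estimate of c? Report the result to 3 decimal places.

The normal system AᵀA·[m, c]ᵀ = Aᵀv is [[34, 4]; [4, 4]]·[m, c]ᵀ = [-32, 1]ᵀ.
Δ = 34·4 − 4² = 120.
m = ((-32)·4 − 4·1)/120 = -11/10; c = (34·1 − 4·(-32))/120 = 27/20.

c = 1.350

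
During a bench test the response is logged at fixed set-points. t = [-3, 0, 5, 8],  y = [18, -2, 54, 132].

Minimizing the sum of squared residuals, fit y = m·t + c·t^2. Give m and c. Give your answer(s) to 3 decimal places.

m = 0.330, c = 2.032

Normal-equation sums: Σt·t = 98, Σt·t^2 = 610, Σt^2·t^2 = 4802.
Right-hand side: Σt·y = 1272, Σt^2·y = 9960.
det = 98·4802 − 610² = 98496.
m = (1272·4802 − 610·9960)/98496 = 113/342; c = (98·9960 − 610·1272)/98496 = 695/342.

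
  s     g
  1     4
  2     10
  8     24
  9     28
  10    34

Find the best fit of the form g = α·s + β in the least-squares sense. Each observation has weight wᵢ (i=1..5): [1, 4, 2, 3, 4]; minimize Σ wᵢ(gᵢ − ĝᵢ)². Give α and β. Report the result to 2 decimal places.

Sums needed: Σwᵢ·s·s = 788, Σwᵢ·s = 92, Σwᵢ·1 = 14.
Right-hand side: Σwᵢ·s·g = 2584, Σwᵢ·g = 312.
XᵀWX·[α, β]ᵀ = XᵀWg becomes [[788, 92]; [92, 14]]·[α, β]ᵀ = [2584, 312]ᵀ.
det = 788·14 − 92² = 2568.
α = (2584·14 − 92·312)/2568 = 934/321; β = (788·312 − 92·2584)/2568 = 1016/321.

α = 2.91, β = 3.17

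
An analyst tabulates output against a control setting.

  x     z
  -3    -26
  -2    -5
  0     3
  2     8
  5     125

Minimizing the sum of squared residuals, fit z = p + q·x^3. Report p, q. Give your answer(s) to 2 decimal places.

MᵀM·[p, q]ᵀ = Mᵀz reads: 5·p + 98·q = 105;  98·p + 16482·q = 16431.
(Σ1 = 5, Σx^3 = 98, Σx^3·x^3 = 16482, Σz = 105, Σx^3·z = 16431.)
Determinant 5·16482 − 98² = 72806.
p = (105·16482 − 98·16431)/72806 = 60186/36403; q = (5·16431 − 98·105)/72806 = 71865/72806.

p = 1.65, q = 0.99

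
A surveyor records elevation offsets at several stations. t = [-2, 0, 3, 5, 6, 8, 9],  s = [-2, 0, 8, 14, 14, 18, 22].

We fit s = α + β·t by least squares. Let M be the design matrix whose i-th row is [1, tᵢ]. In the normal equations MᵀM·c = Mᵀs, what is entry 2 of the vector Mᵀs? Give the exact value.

524

Entry 2 ↔ basis t, so (Mᵀs)_{2} = Σᵢ (t)·sᵢ = (-2)·(-2) + (0)·(0) + (3)·(8) + (5)·(14) + (6)·(14) + (8)·(18) + (9)·(22) = 524.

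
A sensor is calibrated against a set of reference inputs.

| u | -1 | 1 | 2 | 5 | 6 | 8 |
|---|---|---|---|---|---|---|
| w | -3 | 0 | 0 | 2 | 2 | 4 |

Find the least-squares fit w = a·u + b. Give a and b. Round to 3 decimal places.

Entries of AᵀA: Σu·u = 131, Σu = 21, Σ1 = 6.
For Aᵀw: Σu·w = 57, Σw = 5.
AᵀA·[a, b]ᵀ = Aᵀw becomes [[131, 21]; [21, 6]]·[a, b]ᵀ = [57, 5]ᵀ.
Eliminating b: 6·(row 1) − 21·(row 2) gives 345·a = 6·57 − 21·5 = 237, so a = 79/115.
Then b = (5 − 21·(79/115))/6 = -542/345.

a = 0.687, b = -1.571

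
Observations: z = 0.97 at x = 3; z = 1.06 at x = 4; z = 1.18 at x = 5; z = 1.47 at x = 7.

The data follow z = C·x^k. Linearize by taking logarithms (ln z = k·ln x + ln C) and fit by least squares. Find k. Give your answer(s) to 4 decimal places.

k = 0.4934

Linearized form: ln z = k·ln x + ln C. From the 4 transformed points,
Σln x = 6.0403, Σ(ln x)² = 9.5056, Σln z = 0.5786, Σln x·ln z = 1.0634.
Equations: 9.5056·k + 6.0403·ln C = 1.0634;  6.0403·k + 4·ln C = 0.5786.
Slope k = (n·Σln x·ln z − Σln x·Σln z)/(n·Σ(ln x)² − (Σln x)²) = (4·1.0634 − 6.0403·0.5786)/1.5378 = 0.49339; ln C = (Σln z − k·Σln x)/n = -0.60041.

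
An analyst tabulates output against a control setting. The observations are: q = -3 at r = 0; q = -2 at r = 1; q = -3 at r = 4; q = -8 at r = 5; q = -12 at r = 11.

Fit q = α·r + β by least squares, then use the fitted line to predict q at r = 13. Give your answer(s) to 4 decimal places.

q̂ = -13.6471

Normal-equation sums: Σr·r = 163, Σr = 21, Σ1 = 5.
And Σr·q = -186, Σq = -28.
Δ = 163·5 − 21² = 374.
α = ((-186)·5 − 21·(-28))/374 = -171/187; β = (163·(-28) − 21·(-186))/374 = -329/187.
At r = 13: q̂ = (-171/187)·(13) + (-329/187)·(1) = -232/17.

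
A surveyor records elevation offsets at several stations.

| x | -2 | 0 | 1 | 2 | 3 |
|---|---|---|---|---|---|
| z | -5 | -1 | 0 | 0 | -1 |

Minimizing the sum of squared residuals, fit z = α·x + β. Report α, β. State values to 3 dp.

α = 0.851, β = -2.081

Entries of MᵀM: Σx·x = 18, Σx = 4, Σ1 = 5.
Right-hand side: Σx·z = 7, Σz = -7.
Determinant 18·5 − 4² = 74.
α = (7·5 − 4·(-7))/74 = 63/74; β = (18·(-7) − 4·7)/74 = -77/37.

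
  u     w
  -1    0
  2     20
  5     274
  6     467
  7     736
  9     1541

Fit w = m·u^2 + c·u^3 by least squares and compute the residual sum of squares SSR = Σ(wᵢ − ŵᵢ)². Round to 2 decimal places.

From the data, Σu^2·u^2 = 10900, Σu^2·u^3 = 86788, Σu^3·u^3 = 711436.
For Xᵀw: Σu^2·w = 184627, Σu^3·w = 1511119.
XᵀX·[m, c]ᵀ = Xᵀw becomes [[10900, 86788]; [86788, 711436]]·[m, c]ᵀ = [184627, 1511119]ᵀ.
Determinant 10900·711436 − 86788² = 222495456.
m = (184627·711436 − 86788·1511119)/222495456 = 8470775/9270644; c = (10900·1511119 − 86788·184627)/222495456 = 4664469/2317661.
Residuals: 10187101/9270644, 566693/2317661, -3847419/9270644, -1414592/2317661, 8474541/9270644, -1661975/9270644; SSR = 24843479/9270644.

SSR = 2.68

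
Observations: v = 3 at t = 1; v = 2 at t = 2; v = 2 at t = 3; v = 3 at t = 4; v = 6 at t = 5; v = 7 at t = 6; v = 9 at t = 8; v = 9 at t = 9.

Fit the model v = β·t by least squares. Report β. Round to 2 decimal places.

β = 1.06

Entries of AᵀA: Σt·t = 236.
Right-hand side: Σt·v = 250.
β = 250/236 = 1.05932.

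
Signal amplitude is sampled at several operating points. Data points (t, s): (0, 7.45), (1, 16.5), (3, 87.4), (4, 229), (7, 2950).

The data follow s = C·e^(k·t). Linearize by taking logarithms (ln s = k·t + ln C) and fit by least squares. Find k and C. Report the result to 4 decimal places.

Taking logs, ln s = k·t + ln C, so regress ln s on t.
Σt = 15.0000, Σ(t)² = 75.0000, Σln s = 22.7054, Σt·ln s = 93.8767.
Equations: 75.0000·k + 15.0000·ln C = 93.8767;  15.0000·k + 5·ln C = 22.7054.
Δ = 75.0000·5 − (15.0000)² = 150.0000; k = (93.8767·5 − 15.0000·22.7054)/150.0000 = 0.85869, ln C = (75.0000·22.7054 − 15.0000·93.8767)/150.0000 = 1.96501, so C = exp(1.96501) = 7.13499.

k = 0.8587, C = 7.1350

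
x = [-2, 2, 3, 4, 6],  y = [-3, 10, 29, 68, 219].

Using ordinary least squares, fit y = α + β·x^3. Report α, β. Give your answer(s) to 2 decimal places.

AᵀA·[α, β]ᵀ = Aᵀy reads: 5·α + 307·β = 323;  307·α + 51609·β = 52543.
(Σ1 = 5, Σx^3 = 307, Σx^3·x^3 = 51609, Σy = 323, Σx^3·y = 52543.)
Eliminating β: 51609·(row 1) − 307·(row 2) gives 163796·α = 51609·323 − 307·52543 = 539006, so α = 269503/81898.
Then β = (52543 − 307·(269503/81898))/51609 = 81777/81898.

α = 3.29, β = 1.00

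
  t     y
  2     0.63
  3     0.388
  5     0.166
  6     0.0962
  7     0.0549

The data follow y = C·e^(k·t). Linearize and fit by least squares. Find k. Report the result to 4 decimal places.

Taking logs, ln y = k·t + ln C, so regress ln y on t.
Σt = 23.0000, Σ(t)² = 123.0000, Σln y = -8.4481, Σt·ln y = -47.1068.
Normal system: [[123.0000, 23.0000]; [23.0000, 5]]·[k, ln C]ᵀ = [-47.1068, -8.4481]ᵀ.
Δ = 123.0000·5 − (23.0000)² = 86.0000; k = (-47.1068·5 − 23.0000·-8.4481)/86.0000 = -0.47939, ln C = (123.0000·-8.4481 − 23.0000·-47.1068)/86.0000 = 0.51555.

k = -0.4794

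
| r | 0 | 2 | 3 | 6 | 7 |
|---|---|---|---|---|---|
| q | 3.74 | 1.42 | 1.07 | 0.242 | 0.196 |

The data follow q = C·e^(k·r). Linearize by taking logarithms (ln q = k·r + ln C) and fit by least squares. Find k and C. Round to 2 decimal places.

k = -0.43, C = 3.63

Linearized form: ln q = k·r + ln C. From the 5 transformed points,
Over the data: Σr = 18.0000, Σ(r)² = 98.0000, Σln q = -1.3111, Σr·ln q = -19.0161.
Normal system: [[98.0000, 18.0000]; [18.0000, 5]]·[k, ln C]ᵀ = [-19.0161, -1.3111]ᵀ.
Δ = 98.0000·5 − (18.0000)² = 166.0000; k = (-19.0161·5 − 18.0000·-1.3111)/166.0000 = -0.43061, ln C = (98.0000·-1.3111 − 18.0000·-19.0161)/166.0000 = 1.28799, so C = exp(1.28799) = 3.62549.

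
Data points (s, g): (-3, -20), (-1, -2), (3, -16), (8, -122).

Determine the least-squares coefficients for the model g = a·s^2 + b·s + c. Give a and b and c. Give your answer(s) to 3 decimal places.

AᵀA·[a, b, c]ᵀ = Aᵀg reads: 4259·a + 511·b + 83·c = -8134;  511·a + 83·b + 7·c = -962;  83·a + 7·b + 4·c = -160.
(Σs^2·s^2 = 4259, Σs^2·s = 511, Σs^2 = 83, Σs·s = 83, Σs = 7, Σ1 = 4, Σs^2·g = -8134, Σs·g = -962, Σg = -160.)
Row-reducing yields a = -30383/15234, b = 10219/15234, c = 534/2539.

a = -1.994, b = 0.671, c = 0.210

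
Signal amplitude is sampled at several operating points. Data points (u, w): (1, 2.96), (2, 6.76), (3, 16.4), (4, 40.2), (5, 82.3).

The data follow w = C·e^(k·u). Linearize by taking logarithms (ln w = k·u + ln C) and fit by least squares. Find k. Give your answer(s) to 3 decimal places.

k = 0.843

With ln wᵢ as the transformed response and uᵢ as the regressor:
Σu = 15.0000, Σ(u)² = 55.0000, Σln w = 13.8977, Σu·ln w = 50.1264.
Equations: 55.0000·k + 15.0000·ln C = 50.1264;  15.0000·k + 5·ln C = 13.8977.
Slope k = (n·Σu·ln w − Σu·Σln w)/(n·Σ(u)² − (Σu)²) = (5·50.1264 − 15.0000·13.8977)/50.0000 = 0.84332; ln C = (Σln w − k·Σu)/n = 0.24958.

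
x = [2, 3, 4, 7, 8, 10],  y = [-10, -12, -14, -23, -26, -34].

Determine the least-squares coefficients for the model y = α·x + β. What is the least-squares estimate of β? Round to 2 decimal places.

β = -2.99

Compute the Gram sums: Σx·x = 242, Σx = 34, Σ1 = 6.
For Aᵀy: Σx·y = -821, Σy = -119.
AᵀA·[α, β]ᵀ = Aᵀy becomes [[242, 34]; [34, 6]]·[α, β]ᵀ = [-821, -119]ᵀ.
Eliminating β: 6·(row 1) − 34·(row 2) gives 296·α = 6·(-821) − 34·(-119) = -880, so α = -110/37.
Then β = ((-119) − 34·(-110/37))/6 = -221/74.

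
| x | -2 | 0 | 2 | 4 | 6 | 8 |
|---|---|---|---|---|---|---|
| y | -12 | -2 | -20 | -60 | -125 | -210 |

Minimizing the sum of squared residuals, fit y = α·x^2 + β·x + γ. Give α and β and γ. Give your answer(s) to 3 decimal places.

α = -2.960, β = -2.227, γ = -3.650

Normal-equation sums: Σx^2·x^2 = 5680, Σx^2·x = 792, Σx^2 = 124, Σx·x = 124, Σx = 18, Σ1 = 6.
Right-hand side: Σx^2·y = -19028, Σx·y = -2686, Σy = -429.
Row-reducing yields α = -663/224, β = -1247/560, γ = -73/20.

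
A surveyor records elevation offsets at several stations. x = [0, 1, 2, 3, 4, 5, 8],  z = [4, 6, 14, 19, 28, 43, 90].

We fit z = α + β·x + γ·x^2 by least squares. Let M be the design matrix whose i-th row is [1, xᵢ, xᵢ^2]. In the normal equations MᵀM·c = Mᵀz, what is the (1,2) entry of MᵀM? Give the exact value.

23

Row 1 ↔ basis 1, column 2 ↔ basis x, so (MᵀM)_{1,2} = Σᵢ x = (1)·(0) + (1)·(1) + (1)·(2) + (1)·(3) + (1)·(4) + (1)·(5) + (1)·(8) = 23.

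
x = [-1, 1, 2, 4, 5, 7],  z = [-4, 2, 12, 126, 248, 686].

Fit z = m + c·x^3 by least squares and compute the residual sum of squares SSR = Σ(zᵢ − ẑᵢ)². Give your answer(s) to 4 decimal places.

Compute the Gram sums: Σ1 = 6, Σx^3 = 540, Σx^3·x^3 = 137436.
Moment sums: Σz = 1070, Σx^3·z = 274464.
Δ = 6·137436 − 540² = 533016.
m = (1070·137436 − 540·274464)/533016 = -48085/22209; c = (6·274464 − 540·1070)/533016 = 14847/7403.
Residuals: 3790/22209, 47962/22209, -41735/22209, -4205/22209, -11708/22209, 536/2019; SSR = 191186/22209.

SSR = 8.6085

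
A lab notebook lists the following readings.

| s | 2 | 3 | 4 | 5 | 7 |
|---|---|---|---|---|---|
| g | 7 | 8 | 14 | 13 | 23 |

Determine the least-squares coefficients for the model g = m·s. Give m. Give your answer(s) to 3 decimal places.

m = 3.107

Forming MᵀM = [[103]] and Mᵀg = [320]ᵀ gives MᵀM·[m]ᵀ = Mᵀg.
Hence m = 320 / 103 ≈ 3.1068.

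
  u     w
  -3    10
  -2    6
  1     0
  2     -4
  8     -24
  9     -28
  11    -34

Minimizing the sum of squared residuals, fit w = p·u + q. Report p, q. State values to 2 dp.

Forming MᵀM = [[284, 26]; [26, 7]] and Mᵀw = [-868, -74]ᵀ gives MᵀM·[p, q]ᵀ = Mᵀw.
Determinant 284·7 − 26² = 1312.
p = ((-868)·7 − 26·(-74))/1312 = -519/164; q = (284·(-74) − 26·(-868))/1312 = 97/82.

p = -3.16, q = 1.18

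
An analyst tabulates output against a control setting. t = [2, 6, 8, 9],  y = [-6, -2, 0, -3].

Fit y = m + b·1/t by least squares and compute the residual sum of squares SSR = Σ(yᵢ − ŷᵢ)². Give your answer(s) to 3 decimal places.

Sums needed: Σ1 = 4, Σ1/t = 65/72, Σ1/t·1/t = 1585/5184.
Moment sums: Σy = -11, Σ1/t·y = -11/3.
So XᵀX·[m, b]ᵀ = Xᵀy: [[4, 65/72]; [65/72, 1585/5184]]·[m, b]ᵀ = [-11, -11/3]ᵀ.
Determinant 4·(1585/5184) − (65/72)² = 235/576.
m = ((-11)·(1585/5184) − (65/72)·(-11/3))/(235/576) = -55/423; b = (4·(-11/3) − (65/72)·(-11))/(235/576) = -2728/235.
Residuals: -139/2115, 137/2115, 3344/2115, -1114/705; SSR = 10586/2115.

SSR = 5.005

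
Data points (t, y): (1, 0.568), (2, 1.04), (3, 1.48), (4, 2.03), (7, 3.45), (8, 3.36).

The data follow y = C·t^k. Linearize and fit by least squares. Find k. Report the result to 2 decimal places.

k = 0.89

Linearized form: ln y = k·ln t + ln C. From the 6 transformed points,
Over the data: Σln t = 7.2034, Σ(ln t)² = 11.7199, Σln y = 3.0240, Σln t·ln y = 6.3694.
Normal system: [[11.7199, 7.2034]; [7.2034, 6]]·[k, ln C]ᵀ = [6.3694, 3.0240]ᵀ.
Δ = 11.7199·6 − (7.2034)² = 18.4301; k = (6.3694·6 − 7.2034·3.0240)/18.4301 = 0.89165, ln C = (11.7199·3.0240 − 7.2034·6.3694)/18.4301 = -0.56649.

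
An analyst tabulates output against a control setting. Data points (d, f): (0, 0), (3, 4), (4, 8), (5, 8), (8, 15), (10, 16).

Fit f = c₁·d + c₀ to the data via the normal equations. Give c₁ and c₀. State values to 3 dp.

c₁ = 1.703, c₀ = -0.016

Compute the Gram sums: Σd·d = 214, Σd = 30, Σ1 = 6.
Right-hand side: Σd·f = 364, Σf = 51.
Determinant 214·6 − 30² = 384.
c₁ = (364·6 − 30·51)/384 = 109/64; c₀ = (214·51 − 30·364)/384 = -1/64.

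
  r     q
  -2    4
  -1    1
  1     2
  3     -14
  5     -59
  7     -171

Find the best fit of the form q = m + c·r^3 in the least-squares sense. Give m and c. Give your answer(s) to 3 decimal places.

m = 1.023, c = -0.499

Entries of AᵀA: Σ1 = 6, Σr^3 = 487, Σr^3·r^3 = 134069.
Right-hand side: Σq = -237, Σr^3·q = -66437.
Normal equations: [[6, 487]; [487, 134069]]·[m, c]ᵀ = [-237, -66437]ᵀ.
Δ = 6·134069 − 487² = 567245.
m = ((-237)·134069 − 487·(-66437))/567245 = 580466/567245; c = (6·(-66437) − 487·(-237))/567245 = -283203/567245.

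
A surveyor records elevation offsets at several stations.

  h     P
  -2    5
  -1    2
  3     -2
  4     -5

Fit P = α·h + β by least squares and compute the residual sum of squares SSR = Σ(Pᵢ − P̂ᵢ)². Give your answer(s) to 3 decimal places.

SSR = 2.462

Sums needed: Σh·h = 30, Σh = 4, Σ1 = 4.
For AᵀP: Σh·P = -38, ΣP = 0.
Normal equations: [[30, 4]; [4, 4]]·[α, β]ᵀ = [-38, 0]ᵀ.
det = 30·4 − 4² = 104.
α = ((-38)·4 − 4·0)/104 = -19/13; β = (30·0 − 4·(-38))/104 = 19/13.
Residuals: 8/13, -12/13, 12/13, -8/13; SSR = 32/13.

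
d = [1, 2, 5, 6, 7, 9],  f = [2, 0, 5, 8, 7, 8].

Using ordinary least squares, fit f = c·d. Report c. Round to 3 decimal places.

Sums needed: Σd·d = 196.
Right-hand side: Σd·f = 196.
c = 196/196 = 1.

c = 1.000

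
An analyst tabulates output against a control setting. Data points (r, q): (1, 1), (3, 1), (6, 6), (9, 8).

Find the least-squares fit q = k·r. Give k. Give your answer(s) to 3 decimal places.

Entries of XᵀX: Σr·r = 127.
And Σr·q = 112.
So XᵀX·[k]ᵀ = Xᵀq: [[127]]·[k]ᵀ = [112]ᵀ.
Hence k = 112 / 127 ≈ 0.88189.

k = 0.882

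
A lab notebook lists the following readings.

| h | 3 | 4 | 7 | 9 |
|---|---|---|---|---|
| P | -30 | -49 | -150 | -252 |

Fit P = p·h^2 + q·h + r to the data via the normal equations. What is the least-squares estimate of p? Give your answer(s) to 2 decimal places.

p = -3.52

Entries of XᵀX: Σh^2·h^2 = 9299, Σh^2·h = 1163, Σh^2 = 155, Σh·h = 155, Σh = 23, Σ1 = 4.
Moment sums: Σh^2·P = -28816, Σh·P = -3604, ΣP = -481.
Row-reducing yields p = -623/177, q = 920/177, r = -811/59.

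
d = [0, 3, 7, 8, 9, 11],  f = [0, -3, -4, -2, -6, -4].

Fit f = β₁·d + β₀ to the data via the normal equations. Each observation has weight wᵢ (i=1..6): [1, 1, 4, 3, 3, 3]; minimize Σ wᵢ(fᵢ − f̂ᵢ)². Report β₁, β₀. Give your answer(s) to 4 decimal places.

β₁ = -0.3407, β₀ = -1.0549

The normal system AᵀWA·[β₁, β₀]ᵀ = AᵀWf is [[1003, 115]; [115, 15]]·[β₁, β₀]ᵀ = [-463, -55]ᵀ.
det = 1003·15 − 115² = 1820.
β₁ = ((-463)·15 − 115·(-55))/1820 = -31/91; β₀ = (1003·(-55) − 115·(-463))/1820 = -96/91.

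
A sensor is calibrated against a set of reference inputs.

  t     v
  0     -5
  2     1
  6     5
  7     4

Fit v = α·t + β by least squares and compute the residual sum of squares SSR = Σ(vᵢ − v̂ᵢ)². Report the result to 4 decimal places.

Compute the Gram sums: Σt·t = 89, Σt = 15, Σ1 = 4.
Moment sums: Σt·v = 60, Σv = 5.
det = 89·4 − 15² = 131.
α = (60·4 − 15·5)/131 = 165/131; β = (89·5 − 15·60)/131 = -455/131.
Residuals: -200/131, 256/131, 120/131, -176/131; SSR = 1152/131.

SSR = 8.7939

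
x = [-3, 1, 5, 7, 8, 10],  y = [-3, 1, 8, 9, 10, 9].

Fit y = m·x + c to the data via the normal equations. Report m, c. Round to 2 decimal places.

m = 1.06, c = 0.72

The normal equations are: 248·m + 28·c = 283;  28·m + 6·c = 34.
det = 248·6 − 28² = 704.
m = (283·6 − 28·34)/704 = 373/352; c = (248·34 − 28·283)/704 = 127/176.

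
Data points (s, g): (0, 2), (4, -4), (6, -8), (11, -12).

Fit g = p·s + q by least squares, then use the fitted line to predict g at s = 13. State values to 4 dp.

ĝ = -15.4422

Compute the Gram sums: Σs·s = 173, Σs = 21, Σ1 = 4.
Moment sums: Σs·g = -196, Σg = -22.
XᵀX·[p, q]ᵀ = Xᵀg becomes [[173, 21]; [21, 4]]·[p, q]ᵀ = [-196, -22]ᵀ.
Δ = 173·4 − 21² = 251.
p = ((-196)·4 − 21·(-22))/251 = -322/251; q = (173·(-22) − 21·(-196))/251 = 310/251.
At s = 13: ĝ = (-322/251)·(13) + (310/251)·(1) = -3876/251.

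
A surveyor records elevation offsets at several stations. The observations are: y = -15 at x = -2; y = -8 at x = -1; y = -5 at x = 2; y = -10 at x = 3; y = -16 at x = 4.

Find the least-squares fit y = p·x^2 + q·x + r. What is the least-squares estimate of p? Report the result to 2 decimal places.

p = -1.33

The normal equations are: 370·p + 90·q + 34·r = -434;  90·p + 34·q + 6·r = -66;  34·p + 6·q + 5·r = -54.
Solving the 3×3 system (Gaussian elimination) gives p = -541/406, q = 975/406, r = -134/29.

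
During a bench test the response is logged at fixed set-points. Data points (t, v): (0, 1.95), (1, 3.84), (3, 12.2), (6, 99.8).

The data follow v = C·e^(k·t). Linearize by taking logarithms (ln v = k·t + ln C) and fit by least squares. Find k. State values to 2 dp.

With ln vᵢ as the transformed response and tᵢ as the regressor:
Over the data: Σt = 10.0000, Σ(t)² = 46.0000, Σln v = 9.1179, Σt·ln v = 36.4688.
Normal system: [[46.0000, 10.0000]; [10.0000, 4]]·[k, ln C]ᵀ = [36.4688, 9.1179]ᵀ.
Slope k = (n·Σt·ln v − Σt·Σln v)/(n·Σ(t)² − (Σt)²) = (4·36.4688 − 10.0000·9.1179)/84.0000 = 0.65114; ln C = (Σln v − k·Σt)/n = 0.65162.

k = 0.65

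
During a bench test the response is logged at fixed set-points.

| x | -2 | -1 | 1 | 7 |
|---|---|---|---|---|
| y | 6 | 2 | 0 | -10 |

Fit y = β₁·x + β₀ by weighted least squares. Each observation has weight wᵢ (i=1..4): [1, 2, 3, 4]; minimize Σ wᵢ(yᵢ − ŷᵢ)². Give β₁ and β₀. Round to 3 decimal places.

Compute the Gram sums: Σwᵢ·x·x = 205, Σwᵢ·x = 27, Σwᵢ·1 = 10.
And Σwᵢ·x·y = -296, Σwᵢ·y = -30.
Normal equations: [[205, 27]; [27, 10]]·[β₁, β₀]ᵀ = [-296, -30]ᵀ.
Δ = 205·10 − 27² = 1321.
β₁ = ((-296)·10 − 27·(-30))/1321 = -2150/1321; β₀ = (205·(-30) − 27·(-296))/1321 = 1842/1321.

β₁ = -1.628, β₀ = 1.394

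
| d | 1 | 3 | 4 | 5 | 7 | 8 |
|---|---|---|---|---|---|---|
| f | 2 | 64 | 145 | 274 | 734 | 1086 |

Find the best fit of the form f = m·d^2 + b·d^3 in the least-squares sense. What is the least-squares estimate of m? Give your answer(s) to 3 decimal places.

m = 1.060

Sums needed: Σd^2·d^2 = 7460, Σd^2·d^3 = 53968, Σd^3·d^3 = 400244.
And Σd^2·f = 115218, Σd^3·f = 853054.
So MᵀM·[m, b]ᵀ = Mᵀf: [[7460, 53968]; [53968, 400244]]·[m, b]ᵀ = [115218, 853054]ᵀ.
Determinant 7460·400244 − 53968² = 73275216.
m = (115218·400244 − 53968·853054)/73275216 = 9711865/9159402; b = (7460·853054 − 53968·115218)/73275216 = 18212227/9159402.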